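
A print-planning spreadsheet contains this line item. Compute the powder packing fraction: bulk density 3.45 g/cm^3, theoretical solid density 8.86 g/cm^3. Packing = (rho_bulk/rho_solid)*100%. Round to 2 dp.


Packing = (3.45/8.86)*100 = 38.94 %


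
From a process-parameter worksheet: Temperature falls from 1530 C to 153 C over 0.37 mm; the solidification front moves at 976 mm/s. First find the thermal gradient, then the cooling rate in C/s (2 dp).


G = (1530-153)/0.37 = 3721.62162162 C/mm
CR = 3721.62162162 * 976 = 3632302.7 C/s


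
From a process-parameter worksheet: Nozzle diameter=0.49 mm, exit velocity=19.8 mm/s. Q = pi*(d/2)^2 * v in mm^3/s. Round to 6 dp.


A = pi*(0.49/2)^2 = 0.1885741 mm^2
Q = 0.1885741 * 19.8 = 3.733767 mm^3/s


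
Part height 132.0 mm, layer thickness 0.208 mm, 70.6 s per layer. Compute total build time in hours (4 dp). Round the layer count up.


Layers = ceil(132.0/0.208) = 635
t = 635 * 70.6 / 3600 = 12.4531 hrs


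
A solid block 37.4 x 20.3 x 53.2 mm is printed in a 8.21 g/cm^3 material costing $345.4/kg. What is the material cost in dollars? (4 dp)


V = 37.4 * 20.3 * 53.2 = 40390.504 mm^3 = 40.390504 cm^3
Mass = 40.390504 * 8.21 / 1000 = 0.33160604 kg
Cost = 0.33160604 * 345.4 = 114.5367 $


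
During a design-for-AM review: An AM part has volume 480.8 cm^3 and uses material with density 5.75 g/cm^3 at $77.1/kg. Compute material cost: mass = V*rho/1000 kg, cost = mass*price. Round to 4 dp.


Mass = 480.8*5.75/1000 = 2.7646 kg
Cost = 2.7646 * 77.1 = 213.1507 $


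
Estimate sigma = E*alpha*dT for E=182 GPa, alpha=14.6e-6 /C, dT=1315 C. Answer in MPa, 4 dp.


sigma = 182*1000 * 14.6e-6 * 1315 = 3494.218 MPa


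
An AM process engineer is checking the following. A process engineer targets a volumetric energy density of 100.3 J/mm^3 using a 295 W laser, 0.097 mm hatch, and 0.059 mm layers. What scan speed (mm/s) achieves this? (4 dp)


v = 295 / (100.3*0.097*0.059) = 513.9222 mm/s


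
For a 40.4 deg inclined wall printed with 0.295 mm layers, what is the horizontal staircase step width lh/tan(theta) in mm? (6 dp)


step = 0.295 / tan(40.4) = 0.346624 mm


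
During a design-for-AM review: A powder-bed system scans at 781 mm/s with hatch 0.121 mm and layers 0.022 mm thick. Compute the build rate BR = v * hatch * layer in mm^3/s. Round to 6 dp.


Rate = 781 * 0.121 * 0.022 = 2.079022 mm^3/s


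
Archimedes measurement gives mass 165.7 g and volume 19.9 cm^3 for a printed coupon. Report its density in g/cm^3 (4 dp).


rho = 165.7 / 19.9 = 8.3266 g/cm^3


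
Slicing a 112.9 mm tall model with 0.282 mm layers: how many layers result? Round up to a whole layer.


Layers = ceil(112.9/0.282) = 401


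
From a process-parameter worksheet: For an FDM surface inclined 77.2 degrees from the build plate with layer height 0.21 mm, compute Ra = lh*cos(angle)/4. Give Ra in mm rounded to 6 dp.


Ra = 0.21 * cos(77.2) / 4 = 0.011631 mm


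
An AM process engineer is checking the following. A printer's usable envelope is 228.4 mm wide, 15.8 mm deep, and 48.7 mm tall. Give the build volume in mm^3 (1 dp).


V = 228.4 * 15.8 * 48.7 = 175744.7 mm^3


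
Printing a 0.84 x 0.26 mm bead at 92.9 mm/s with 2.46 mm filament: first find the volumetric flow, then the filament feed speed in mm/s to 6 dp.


Q = 0.84 * 0.26 * 92.9 = 20.28936 mm^3/s
A_fil = pi*(2.46/2)^2 = 4.75291553 mm^2
v_feed = 20.28936 / 4.75291553 = 4.268824 mm/s


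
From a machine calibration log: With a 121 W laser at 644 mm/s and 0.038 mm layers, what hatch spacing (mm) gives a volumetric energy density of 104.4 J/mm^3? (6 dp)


h = 121 / (104.4*644*0.038) = 0.04736 mm


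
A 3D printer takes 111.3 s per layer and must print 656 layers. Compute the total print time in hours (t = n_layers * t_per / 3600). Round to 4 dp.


t = 656 * 111.3 / 3600 = 20.2813 hrs


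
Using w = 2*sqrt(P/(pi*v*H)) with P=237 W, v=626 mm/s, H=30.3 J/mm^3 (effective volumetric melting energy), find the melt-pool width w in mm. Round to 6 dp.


w = 2*sqrt(237/(pi*626*30.3)) = 0.126131 mm


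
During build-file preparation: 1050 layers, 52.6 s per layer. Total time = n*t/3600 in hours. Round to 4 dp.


t = 1050 * 52.6 / 3600 = 15.3417 hrs


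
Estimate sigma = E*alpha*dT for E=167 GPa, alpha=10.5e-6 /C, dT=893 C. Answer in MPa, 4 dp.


sigma = 167*1000 * 10.5e-6 * 893 = 1565.8755 MPa


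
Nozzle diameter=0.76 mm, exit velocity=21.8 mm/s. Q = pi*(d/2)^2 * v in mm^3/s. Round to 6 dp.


A = pi*(0.76/2)^2 = 0.45364598 mm^2
Q = 0.45364598 * 21.8 = 9.889482 mm^3/s


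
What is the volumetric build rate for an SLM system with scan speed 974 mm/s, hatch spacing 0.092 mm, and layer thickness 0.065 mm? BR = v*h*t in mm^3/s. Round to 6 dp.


Rate = 974 * 0.092 * 0.065 = 5.82452 mm^3/s


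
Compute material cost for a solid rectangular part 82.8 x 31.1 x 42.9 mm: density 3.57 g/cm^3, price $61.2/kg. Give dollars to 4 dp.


V = 82.8 * 31.1 * 42.9 = 110470.932 mm^3 = 110.470932 cm^3
Mass = 110.470932 * 3.57 / 1000 = 0.39438123 kg
Cost = 0.39438123 * 61.2 = 24.1361 $


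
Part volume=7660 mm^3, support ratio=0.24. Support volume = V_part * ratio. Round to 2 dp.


V_support = 7660 * 0.24 = 1838.4 mm^3


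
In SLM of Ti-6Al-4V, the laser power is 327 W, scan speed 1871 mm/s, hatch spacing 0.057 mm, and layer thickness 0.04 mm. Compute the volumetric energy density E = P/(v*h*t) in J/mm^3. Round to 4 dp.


E = 327 / (1871*0.057*0.04) = 76.6548 J/mm^3


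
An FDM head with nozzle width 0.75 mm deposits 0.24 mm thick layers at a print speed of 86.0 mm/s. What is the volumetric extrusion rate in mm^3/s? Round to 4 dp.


Rate = 0.75 * 0.24 * 86.0 = 15.48 mm^3/s


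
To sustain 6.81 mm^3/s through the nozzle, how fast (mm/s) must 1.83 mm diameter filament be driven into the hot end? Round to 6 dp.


A = pi*(1.83/2)^2 = 2.63022
v = 6.81 / 2.63022 = 2.589137 mm/s


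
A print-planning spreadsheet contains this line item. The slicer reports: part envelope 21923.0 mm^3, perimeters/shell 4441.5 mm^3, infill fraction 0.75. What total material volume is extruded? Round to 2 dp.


V_infill = (21923.0 - 4441.5) * 0.75 = 13111.13
V_total = 4441.5 + 13111.13 = 17552.63 mm^3


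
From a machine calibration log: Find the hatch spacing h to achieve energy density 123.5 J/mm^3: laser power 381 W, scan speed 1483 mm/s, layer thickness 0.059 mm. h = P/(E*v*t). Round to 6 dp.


h = 381 / (123.5*1483*0.059) = 0.035259 mm


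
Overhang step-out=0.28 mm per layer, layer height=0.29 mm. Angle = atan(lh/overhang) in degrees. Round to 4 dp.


angle = atan(0.29/0.28) = 46.0051 degrees


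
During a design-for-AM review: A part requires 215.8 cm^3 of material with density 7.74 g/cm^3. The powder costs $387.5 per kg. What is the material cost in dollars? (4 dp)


Mass = 215.8*7.74/1000 = 1.670292 kg
Cost = 1.670292 * 387.5 = 647.2382 $


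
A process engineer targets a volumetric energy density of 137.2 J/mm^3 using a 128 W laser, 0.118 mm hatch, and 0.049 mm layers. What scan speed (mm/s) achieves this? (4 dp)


v = 128 / (137.2*0.118*0.049) = 161.3533 mm/s


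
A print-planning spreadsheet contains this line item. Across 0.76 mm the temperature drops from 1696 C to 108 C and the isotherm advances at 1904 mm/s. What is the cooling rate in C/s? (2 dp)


G = (1696-108)/0.76 = 2089.47368421 C/mm
CR = 2089.47368421 * 1904 = 3978357.89 C/s


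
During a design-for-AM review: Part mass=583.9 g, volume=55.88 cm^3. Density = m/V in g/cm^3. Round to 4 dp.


rho = 583.9 / 55.88 = 10.4492 g/cm^3


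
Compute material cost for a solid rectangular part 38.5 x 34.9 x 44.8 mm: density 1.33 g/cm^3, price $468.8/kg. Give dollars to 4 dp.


V = 38.5 * 34.9 * 44.8 = 60195.52 mm^3 = 60.19552 cm^3
Mass = 60.19552 * 1.33 / 1000 = 0.08006004 kg
Cost = 0.08006004 * 468.8 = 37.5321 $


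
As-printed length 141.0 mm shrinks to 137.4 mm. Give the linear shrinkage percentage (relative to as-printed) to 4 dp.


Shrinkage = ((141.0-137.4)/141.0)*100 = 2.5532 %


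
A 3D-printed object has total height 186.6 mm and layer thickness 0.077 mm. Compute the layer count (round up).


Layers = ceil(186.6/0.077) = 2424


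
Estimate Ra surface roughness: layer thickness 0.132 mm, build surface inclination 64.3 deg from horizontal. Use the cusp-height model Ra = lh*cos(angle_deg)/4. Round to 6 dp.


Ra = 0.132 * cos(64.3) / 4 = 0.014311 mm


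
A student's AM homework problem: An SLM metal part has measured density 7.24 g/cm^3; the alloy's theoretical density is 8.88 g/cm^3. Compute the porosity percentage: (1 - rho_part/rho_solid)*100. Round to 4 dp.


Porosity = (1-7.24/8.88)*100 = 18.4685 %


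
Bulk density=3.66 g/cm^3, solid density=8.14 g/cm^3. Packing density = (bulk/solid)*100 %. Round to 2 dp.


Packing = (3.66/8.14)*100 = 44.96 %


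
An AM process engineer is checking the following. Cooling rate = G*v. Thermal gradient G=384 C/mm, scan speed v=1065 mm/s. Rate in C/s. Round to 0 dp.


CR = 384 * 1065 = 408960 C/s


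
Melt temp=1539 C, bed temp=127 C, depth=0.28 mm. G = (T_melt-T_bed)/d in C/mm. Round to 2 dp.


G = (1539-127)/0.28 = 5042.86 C/mm


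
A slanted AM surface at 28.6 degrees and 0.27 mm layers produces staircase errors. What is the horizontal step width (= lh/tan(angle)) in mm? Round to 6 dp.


step = 0.27 / tan(28.6) = 0.495215 mm


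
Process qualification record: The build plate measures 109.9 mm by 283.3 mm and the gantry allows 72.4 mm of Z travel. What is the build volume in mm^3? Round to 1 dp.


V = 109.9 * 283.3 * 72.4 = 2254150.1 mm^3


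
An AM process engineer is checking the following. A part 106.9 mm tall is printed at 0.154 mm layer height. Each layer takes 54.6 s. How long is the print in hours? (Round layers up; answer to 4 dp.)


Layers = ceil(106.9/0.154) = 695
t = 695 * 54.6 / 3600 = 10.5408 hrs


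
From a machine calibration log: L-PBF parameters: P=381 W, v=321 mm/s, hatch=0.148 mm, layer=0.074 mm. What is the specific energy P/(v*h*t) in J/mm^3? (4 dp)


Build rate = 321 * 0.148 * 0.074 = 3.515592 mm^3/s
SE = 381 / 3.515592 = 108.3744 J/mm^3


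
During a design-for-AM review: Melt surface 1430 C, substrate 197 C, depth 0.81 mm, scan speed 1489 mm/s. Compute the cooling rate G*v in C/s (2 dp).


G = (1430-197)/0.81 = 1522.22222222 C/mm
CR = 1522.22222222 * 1489 = 2266588.89 C/s


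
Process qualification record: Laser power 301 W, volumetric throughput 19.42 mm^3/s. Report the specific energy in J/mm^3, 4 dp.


SE = 301 / 19.42 = 15.4995 J/mm^3


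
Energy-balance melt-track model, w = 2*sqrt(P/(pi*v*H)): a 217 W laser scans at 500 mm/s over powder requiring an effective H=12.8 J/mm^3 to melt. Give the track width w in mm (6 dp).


w = 2*sqrt(217/(pi*500*12.8)) = 0.207776 mm


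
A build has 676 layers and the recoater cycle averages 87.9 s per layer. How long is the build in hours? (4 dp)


t = 676 * 87.9 / 3600 = 16.5057 hrs


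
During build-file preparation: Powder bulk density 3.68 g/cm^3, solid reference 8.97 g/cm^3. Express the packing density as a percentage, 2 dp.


Packing = (3.68/8.97)*100 = 41.03 %


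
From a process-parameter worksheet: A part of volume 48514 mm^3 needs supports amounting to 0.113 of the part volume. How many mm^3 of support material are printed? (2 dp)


V_support = 48514 * 0.113 = 5482.08 mm^3


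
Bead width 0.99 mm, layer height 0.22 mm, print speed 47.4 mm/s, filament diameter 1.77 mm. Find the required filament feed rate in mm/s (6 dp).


Q = 0.99 * 0.22 * 47.4 = 10.32372 mm^3/s
A_fil = pi*(1.77/2)^2 = 2.46057391 mm^2
v_feed = 10.32372 / 2.46057391 = 4.195655 mm/s


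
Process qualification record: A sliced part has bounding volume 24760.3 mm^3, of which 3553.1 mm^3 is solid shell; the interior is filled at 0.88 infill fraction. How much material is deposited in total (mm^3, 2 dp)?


V_infill = (24760.3 - 3553.1) * 0.88 = 18662.34
V_total = 3553.1 + 18662.34 = 22215.44 mm^3


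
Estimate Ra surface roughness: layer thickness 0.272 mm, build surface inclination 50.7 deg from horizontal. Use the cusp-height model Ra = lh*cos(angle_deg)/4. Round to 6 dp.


Ra = 0.272 * cos(50.7) / 4 = 0.04307 mm


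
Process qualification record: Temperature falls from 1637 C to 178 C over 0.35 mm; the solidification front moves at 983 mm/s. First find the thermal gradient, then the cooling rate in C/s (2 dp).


G = (1637-178)/0.35 = 4168.57142857 C/mm
CR = 4168.57142857 * 983 = 4097705.71 C/s


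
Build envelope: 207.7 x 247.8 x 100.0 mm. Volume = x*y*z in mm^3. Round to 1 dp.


V = 207.7 * 247.8 * 100.0 = 5146806.0 mm^3


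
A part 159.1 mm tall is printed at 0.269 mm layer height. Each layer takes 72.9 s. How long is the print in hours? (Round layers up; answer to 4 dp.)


Layers = ceil(159.1/0.269) = 592
t = 592 * 72.9 / 3600 = 11.988 hrs


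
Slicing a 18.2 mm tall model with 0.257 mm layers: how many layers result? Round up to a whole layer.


Layers = ceil(18.2/0.257) = 71


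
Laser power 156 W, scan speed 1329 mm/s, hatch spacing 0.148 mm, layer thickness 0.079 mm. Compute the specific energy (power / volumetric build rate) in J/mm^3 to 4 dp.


Build rate = 1329 * 0.148 * 0.079 = 15.538668 mm^3/s
SE = 156 / 15.538668 = 10.0395 J/mm^3


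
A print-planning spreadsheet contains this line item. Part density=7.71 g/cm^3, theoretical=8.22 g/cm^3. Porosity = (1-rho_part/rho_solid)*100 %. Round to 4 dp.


Porosity = (1-7.71/8.22)*100 = 6.2044 %


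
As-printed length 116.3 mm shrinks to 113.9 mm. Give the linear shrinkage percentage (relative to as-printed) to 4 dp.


Shrinkage = ((116.3-113.9)/116.3)*100 = 2.0636 %


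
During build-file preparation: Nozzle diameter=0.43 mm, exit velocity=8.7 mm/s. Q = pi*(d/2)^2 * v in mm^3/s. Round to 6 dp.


A = pi*(0.43/2)^2 = 0.14522012 mm^2
Q = 0.14522012 * 8.7 = 1.263415 mm^3/s


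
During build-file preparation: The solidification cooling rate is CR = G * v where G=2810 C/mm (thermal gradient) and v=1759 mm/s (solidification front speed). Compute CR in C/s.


CR = 2810 * 1759 = 4942790 C/s


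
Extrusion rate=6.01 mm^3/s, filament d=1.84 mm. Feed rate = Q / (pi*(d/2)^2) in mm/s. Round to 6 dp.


A = pi*(1.84/2)^2 = 2.659044
v = 6.01 / 2.659044 = 2.260211 mm/s


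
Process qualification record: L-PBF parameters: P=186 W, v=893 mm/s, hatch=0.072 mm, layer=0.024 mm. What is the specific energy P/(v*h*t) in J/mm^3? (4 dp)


Build rate = 893 * 0.072 * 0.024 = 1.543104 mm^3/s
SE = 186 / 1.543104 = 120.5363 J/mm^3


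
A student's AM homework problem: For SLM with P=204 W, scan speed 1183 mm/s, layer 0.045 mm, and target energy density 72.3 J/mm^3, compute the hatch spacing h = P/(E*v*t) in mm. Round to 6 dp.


h = 204 / (72.3*1183*0.045) = 0.053002 mm


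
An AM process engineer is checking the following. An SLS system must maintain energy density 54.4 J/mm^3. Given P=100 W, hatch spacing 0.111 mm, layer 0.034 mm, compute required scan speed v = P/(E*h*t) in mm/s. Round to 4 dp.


v = 100 / (54.4*0.111*0.034) = 487.0788 mm/s


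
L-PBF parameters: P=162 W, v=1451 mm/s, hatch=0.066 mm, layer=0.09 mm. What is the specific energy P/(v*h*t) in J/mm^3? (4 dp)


Build rate = 1451 * 0.066 * 0.09 = 8.61894 mm^3/s
SE = 162 / 8.61894 = 18.7958 J/mm^3


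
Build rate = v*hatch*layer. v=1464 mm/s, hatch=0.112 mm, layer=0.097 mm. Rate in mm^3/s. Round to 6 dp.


Rate = 1464 * 0.112 * 0.097 = 15.904896 mm^3/s


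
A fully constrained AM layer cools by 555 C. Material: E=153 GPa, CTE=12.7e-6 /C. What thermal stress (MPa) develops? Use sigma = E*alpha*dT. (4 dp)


sigma = 153*1000 * 12.7e-6 * 555 = 1078.4205 MPa


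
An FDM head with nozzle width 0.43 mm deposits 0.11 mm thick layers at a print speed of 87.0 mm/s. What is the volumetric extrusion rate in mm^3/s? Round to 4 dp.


Rate = 0.43 * 0.11 * 87.0 = 4.1151 mm^3/s


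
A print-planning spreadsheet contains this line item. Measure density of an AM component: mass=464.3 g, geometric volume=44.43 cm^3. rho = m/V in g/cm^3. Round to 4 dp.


rho = 464.3 / 44.43 = 10.4501 g/cm^3


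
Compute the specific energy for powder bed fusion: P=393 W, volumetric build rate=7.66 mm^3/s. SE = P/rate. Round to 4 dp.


SE = 393 / 7.66 = 51.3055 J/mm^3


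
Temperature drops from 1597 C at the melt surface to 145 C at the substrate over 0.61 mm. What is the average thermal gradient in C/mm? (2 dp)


G = (1597-145)/0.61 = 2380.33 C/mm


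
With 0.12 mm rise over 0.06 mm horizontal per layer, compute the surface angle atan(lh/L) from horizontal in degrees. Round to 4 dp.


angle = atan(0.12/0.06) = 63.4349 degrees


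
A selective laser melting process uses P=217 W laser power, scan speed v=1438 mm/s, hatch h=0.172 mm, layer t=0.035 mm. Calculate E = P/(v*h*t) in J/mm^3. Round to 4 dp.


E = 217 / (1438*0.172*0.035) = 25.0671 J/mm^3


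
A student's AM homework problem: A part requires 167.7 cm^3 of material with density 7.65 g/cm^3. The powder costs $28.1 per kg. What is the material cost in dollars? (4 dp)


Mass = 167.7*7.65/1000 = 1.282905 kg
Cost = 1.282905 * 28.1 = 36.0496 $


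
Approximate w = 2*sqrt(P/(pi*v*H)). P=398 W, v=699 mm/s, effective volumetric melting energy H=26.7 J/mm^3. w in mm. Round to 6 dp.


w = 2*sqrt(398/(pi*699*26.7)) = 0.164779 mm


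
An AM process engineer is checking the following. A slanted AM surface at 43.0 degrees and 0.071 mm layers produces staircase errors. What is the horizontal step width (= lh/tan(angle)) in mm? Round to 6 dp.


step = 0.071 / tan(43.0) = 0.076138 mm


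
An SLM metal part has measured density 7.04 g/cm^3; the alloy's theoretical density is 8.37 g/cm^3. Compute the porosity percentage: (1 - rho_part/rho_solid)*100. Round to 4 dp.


Porosity = (1-7.04/8.37)*100 = 15.8901 %


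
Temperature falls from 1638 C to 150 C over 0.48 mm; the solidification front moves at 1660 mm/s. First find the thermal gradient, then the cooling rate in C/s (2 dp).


G = (1638-150)/0.48 = 3100.0 C/mm
CR = 3100.0 * 1660 = 5146000.0 C/s


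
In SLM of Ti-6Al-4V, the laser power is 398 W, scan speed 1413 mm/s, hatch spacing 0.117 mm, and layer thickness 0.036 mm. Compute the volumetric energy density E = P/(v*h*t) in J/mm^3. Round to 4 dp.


E = 398 / (1413*0.117*0.036) = 66.8733 J/mm^3


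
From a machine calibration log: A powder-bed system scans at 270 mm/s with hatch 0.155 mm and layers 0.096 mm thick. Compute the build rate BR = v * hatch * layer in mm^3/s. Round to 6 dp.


Rate = 270 * 0.155 * 0.096 = 4.0176 mm^3/s


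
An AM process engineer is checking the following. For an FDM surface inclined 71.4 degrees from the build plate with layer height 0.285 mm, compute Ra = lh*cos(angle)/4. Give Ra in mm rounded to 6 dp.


Ra = 0.285 * cos(71.4) / 4 = 0.022726 mm


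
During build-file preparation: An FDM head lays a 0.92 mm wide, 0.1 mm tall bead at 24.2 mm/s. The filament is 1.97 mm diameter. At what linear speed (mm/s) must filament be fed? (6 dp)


Q = 0.92 * 0.1 * 24.2 = 2.2264 mm^3/s
A_fil = pi*(1.97/2)^2 = 3.04805173 mm^2
v_feed = 2.2264 / 3.04805173 = 0.730434 mm/s


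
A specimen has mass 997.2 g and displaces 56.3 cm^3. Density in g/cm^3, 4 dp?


rho = 997.2 / 56.3 = 17.7123 g/cm^3


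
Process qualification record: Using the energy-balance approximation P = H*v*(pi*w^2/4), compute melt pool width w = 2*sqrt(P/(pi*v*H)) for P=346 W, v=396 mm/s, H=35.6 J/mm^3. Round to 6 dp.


w = 2*sqrt(346/(pi*396*35.6)) = 0.176775 mm


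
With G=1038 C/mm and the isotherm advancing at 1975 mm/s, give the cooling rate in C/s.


CR = 1038 * 1975 = 2050050 C/s


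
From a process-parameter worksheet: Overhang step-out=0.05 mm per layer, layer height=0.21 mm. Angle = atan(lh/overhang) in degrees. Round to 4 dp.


angle = atan(0.21/0.05) = 76.6075 degrees


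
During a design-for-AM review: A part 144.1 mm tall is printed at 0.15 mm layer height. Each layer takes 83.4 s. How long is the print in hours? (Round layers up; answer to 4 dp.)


Layers = ceil(144.1/0.15) = 961
t = 961 * 83.4 / 3600 = 22.2632 hrs


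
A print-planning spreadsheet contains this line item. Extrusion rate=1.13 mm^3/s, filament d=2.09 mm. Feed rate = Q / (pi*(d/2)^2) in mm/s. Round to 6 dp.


A = pi*(2.09/2)^2 = 3.430698
v = 1.13 / 3.430698 = 0.329379 mm/s


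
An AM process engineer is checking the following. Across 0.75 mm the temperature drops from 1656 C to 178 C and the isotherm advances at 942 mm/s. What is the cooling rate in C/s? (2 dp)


G = (1656-178)/0.75 = 1970.66666667 C/mm
CR = 1970.66666667 * 942 = 1856368.0 C/s


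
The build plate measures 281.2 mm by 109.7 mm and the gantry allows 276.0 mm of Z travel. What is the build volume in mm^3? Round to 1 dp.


V = 281.2 * 109.7 * 276.0 = 8513948.6 mm^3


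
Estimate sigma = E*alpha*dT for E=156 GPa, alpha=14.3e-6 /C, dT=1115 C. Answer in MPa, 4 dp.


sigma = 156*1000 * 14.3e-6 * 1115 = 2487.342 MPa


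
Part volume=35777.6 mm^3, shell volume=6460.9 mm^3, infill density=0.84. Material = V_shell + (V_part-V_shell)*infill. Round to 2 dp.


V_infill = (35777.6 - 6460.9) * 0.84 = 24626.03
V_total = 6460.9 + 24626.03 = 31086.93 mm^3


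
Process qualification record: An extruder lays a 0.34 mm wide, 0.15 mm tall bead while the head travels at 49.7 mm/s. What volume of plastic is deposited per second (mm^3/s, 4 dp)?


Rate = 0.34 * 0.15 * 49.7 = 2.5347 mm^3/s


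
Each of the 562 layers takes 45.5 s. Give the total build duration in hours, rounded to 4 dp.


t = 562 * 45.5 / 3600 = 7.1031 hrs


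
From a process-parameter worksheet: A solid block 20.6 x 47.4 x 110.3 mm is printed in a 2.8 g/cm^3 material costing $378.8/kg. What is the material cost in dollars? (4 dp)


V = 20.6 * 47.4 * 110.3 = 107701.332 mm^3 = 107.701332 cm^3
Mass = 107.701332 * 2.8 / 1000 = 0.30156373 kg
Cost = 0.30156373 * 378.8 = 114.2323 $


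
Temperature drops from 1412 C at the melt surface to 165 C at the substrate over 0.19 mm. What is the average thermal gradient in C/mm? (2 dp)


G = (1412-165)/0.19 = 6563.16 C/mm


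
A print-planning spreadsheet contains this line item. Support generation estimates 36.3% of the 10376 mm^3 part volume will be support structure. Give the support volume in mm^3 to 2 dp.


V_support = 10376 * 0.363 = 3766.49 mm^3


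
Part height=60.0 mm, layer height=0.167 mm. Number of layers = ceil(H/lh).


Layers = ceil(60.0/0.167) = 360


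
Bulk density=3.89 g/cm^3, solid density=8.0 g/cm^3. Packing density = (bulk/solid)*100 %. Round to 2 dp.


Packing = (3.89/8.0)*100 = 48.63 %


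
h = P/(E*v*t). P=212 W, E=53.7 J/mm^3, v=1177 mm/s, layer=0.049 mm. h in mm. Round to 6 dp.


h = 212 / (53.7*1177*0.049) = 0.068452 mm


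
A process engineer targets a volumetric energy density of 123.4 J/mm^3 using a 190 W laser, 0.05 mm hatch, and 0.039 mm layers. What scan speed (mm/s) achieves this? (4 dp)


v = 190 / (123.4*0.05*0.039) = 789.594 mm/s


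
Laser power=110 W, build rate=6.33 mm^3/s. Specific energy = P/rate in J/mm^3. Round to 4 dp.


SE = 110 / 6.33 = 17.3776 J/mm^3


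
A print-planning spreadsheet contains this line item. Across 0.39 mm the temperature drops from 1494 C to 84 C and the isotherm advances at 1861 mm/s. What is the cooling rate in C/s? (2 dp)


G = (1494-84)/0.39 = 3615.38461538 C/mm
CR = 3615.38461538 * 1861 = 6728230.77 C/s


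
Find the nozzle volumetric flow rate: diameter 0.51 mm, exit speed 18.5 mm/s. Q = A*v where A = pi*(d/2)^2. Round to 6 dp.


A = pi*(0.51/2)^2 = 0.20428206 mm^2
Q = 0.20428206 * 18.5 = 3.779218 mm^3/s


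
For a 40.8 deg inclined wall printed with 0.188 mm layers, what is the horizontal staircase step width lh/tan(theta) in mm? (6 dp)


step = 0.188 / tan(40.8) = 0.2178 mm


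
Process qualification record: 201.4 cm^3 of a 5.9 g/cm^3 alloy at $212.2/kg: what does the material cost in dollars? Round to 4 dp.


Mass = 201.4*5.9/1000 = 1.18826 kg
Cost = 1.18826 * 212.2 = 252.1488 $


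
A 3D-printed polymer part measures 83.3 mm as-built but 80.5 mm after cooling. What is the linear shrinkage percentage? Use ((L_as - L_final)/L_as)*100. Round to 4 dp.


Shrinkage = ((83.3-80.5)/83.3)*100 = 3.3613 %


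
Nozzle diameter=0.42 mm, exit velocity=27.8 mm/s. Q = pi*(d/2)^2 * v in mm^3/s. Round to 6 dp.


A = pi*(0.42/2)^2 = 0.13854424 mm^2
Q = 0.13854424 * 27.8 = 3.85153 mm^3/s


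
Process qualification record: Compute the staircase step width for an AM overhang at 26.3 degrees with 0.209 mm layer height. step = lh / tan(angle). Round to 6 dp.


step = 0.209 / tan(26.3) = 0.422879 mm


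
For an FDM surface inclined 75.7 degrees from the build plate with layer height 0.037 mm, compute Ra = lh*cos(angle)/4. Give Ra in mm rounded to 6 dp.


Ra = 0.037 * cos(75.7) / 4 = 0.002285 mm


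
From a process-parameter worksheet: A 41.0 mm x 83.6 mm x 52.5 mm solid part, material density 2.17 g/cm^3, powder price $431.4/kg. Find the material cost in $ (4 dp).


V = 41.0 * 83.6 * 52.5 = 179949.0 mm^3 = 179.949 cm^3
Mass = 179.949 * 2.17 / 1000 = 0.39048933 kg
Cost = 0.39048933 * 431.4 = 168.4571 $


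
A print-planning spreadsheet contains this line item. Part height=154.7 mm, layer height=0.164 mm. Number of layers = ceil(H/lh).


Layers = ceil(154.7/0.164) = 944


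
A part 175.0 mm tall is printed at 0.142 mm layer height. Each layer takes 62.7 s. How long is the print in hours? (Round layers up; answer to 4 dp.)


Layers = ceil(175.0/0.142) = 1233
t = 1233 * 62.7 / 3600 = 21.4748 hrs


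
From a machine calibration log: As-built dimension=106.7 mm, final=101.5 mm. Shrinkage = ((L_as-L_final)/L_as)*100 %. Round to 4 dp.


Shrinkage = ((106.7-101.5)/106.7)*100 = 4.8735 %


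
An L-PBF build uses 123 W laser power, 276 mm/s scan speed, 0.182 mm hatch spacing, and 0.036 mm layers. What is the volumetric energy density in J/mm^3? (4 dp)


E = 123 / (276*0.182*0.036) = 68.0177 J/mm^3


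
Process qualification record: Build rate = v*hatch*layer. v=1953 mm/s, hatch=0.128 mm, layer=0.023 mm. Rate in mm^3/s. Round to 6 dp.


Rate = 1953 * 0.128 * 0.023 = 5.749632 mm^3/s


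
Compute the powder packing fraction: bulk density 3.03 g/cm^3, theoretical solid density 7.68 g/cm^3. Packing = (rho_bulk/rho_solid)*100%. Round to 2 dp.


Packing = (3.03/7.68)*100 = 39.45 %


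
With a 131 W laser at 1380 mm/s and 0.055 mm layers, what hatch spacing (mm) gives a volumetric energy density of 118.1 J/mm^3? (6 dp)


h = 131 / (118.1*1380*0.055) = 0.014614 mm


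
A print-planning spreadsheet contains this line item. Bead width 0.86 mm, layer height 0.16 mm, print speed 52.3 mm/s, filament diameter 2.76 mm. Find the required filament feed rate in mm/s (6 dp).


Q = 0.86 * 0.16 * 52.3 = 7.19648 mm^3/s
A_fil = pi*(2.76/2)^2 = 5.98284905 mm^2
v_feed = 7.19648 / 5.98284905 = 1.202852 mm/s


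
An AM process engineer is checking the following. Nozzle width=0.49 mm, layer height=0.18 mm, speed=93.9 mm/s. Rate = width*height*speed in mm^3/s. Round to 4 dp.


Rate = 0.49 * 0.18 * 93.9 = 8.282 mm^3/s


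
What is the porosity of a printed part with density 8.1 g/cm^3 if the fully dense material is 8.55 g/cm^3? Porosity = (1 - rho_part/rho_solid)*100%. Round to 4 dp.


Porosity = (1-8.1/8.55)*100 = 5.2632 %


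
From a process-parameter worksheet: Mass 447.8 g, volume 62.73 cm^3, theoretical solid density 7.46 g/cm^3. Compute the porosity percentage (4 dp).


rho_part = 447.8 / 62.73 = 7.13853021 g/cm^3
Porosity = (1 - 7.13853021/7.46)*100 = 4.3092 %


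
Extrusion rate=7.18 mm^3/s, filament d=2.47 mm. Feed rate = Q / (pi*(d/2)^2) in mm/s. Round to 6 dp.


A = pi*(2.47/2)^2 = 4.791636
v = 7.18 / 4.791636 = 1.498444 mm/s


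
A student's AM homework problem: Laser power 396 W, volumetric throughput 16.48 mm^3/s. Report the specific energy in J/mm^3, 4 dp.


SE = 396 / 16.48 = 24.0291 J/mm^3


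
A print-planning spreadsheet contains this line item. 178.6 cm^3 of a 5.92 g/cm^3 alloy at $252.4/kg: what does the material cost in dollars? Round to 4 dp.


Mass = 178.6*5.92/1000 = 1.057312 kg
Cost = 1.057312 * 252.4 = 266.8655 $


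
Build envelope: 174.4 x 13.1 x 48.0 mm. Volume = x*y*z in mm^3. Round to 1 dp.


V = 174.4 * 13.1 * 48.0 = 109662.7 mm^3


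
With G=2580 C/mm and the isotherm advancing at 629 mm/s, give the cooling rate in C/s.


CR = 2580 * 629 = 1622820 C/s


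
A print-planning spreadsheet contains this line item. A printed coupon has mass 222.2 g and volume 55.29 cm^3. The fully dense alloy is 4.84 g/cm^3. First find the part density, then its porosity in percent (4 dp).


rho_part = 222.2 / 55.29 = 4.01880991 g/cm^3
Porosity = (1 - 4.01880991/4.84)*100 = 16.9667 %


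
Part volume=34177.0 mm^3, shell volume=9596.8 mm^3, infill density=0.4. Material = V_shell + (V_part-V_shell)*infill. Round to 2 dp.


V_infill = (34177.0 - 9596.8) * 0.4 = 9832.08
V_total = 9596.8 + 9832.08 = 19428.88 mm^3


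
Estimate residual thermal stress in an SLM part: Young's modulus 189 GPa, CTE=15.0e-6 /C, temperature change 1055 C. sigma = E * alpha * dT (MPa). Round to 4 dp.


sigma = 189*1000 * 15.0e-6 * 1055 = 2990.925 MPa


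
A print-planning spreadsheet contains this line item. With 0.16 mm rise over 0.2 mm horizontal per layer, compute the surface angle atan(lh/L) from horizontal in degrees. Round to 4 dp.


angle = atan(0.16/0.2) = 38.6598 degrees


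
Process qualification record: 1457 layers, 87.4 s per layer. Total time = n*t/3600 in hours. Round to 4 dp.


t = 1457 * 87.4 / 3600 = 35.3727 hrs


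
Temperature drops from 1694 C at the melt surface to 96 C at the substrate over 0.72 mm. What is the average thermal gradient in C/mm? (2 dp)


G = (1694-96)/0.72 = 2219.44 C/mm


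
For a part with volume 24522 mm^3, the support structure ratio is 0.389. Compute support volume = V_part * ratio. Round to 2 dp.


V_support = 24522 * 0.389 = 9539.06 mm^3


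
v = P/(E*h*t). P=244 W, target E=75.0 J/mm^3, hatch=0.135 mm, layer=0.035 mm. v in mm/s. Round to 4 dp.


v = 244 / (75.0*0.135*0.035) = 688.5362 mm/s


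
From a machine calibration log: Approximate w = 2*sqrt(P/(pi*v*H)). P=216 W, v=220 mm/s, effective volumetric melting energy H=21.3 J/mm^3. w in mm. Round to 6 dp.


w = 2*sqrt(216/(pi*220*21.3)) = 0.242259 mm


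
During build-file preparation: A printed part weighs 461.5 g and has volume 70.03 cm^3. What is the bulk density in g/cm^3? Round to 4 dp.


rho = 461.5 / 70.03 = 6.59 g/cm^3


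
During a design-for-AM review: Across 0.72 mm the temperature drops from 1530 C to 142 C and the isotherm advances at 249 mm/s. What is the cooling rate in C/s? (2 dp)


G = (1530-142)/0.72 = 1927.77777778 C/mm
CR = 1927.77777778 * 249 = 480016.67 C/s


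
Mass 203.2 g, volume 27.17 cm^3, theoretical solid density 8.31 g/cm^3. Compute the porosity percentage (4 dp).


rho_part = 203.2 / 27.17 = 7.47883695 g/cm^3
Porosity = (1 - 7.47883695/8.31)*100 = 10.002 %


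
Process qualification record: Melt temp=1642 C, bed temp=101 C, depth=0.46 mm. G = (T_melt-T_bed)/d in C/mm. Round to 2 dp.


G = (1642-101)/0.46 = 3350.0 C/mm


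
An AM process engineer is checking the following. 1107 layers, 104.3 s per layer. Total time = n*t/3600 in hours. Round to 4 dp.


t = 1107 * 104.3 / 3600 = 32.0723 hrs


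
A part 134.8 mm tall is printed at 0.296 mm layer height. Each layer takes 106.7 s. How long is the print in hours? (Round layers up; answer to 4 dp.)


Layers = ceil(134.8/0.296) = 456
t = 456 * 106.7 / 3600 = 13.5153 hrs


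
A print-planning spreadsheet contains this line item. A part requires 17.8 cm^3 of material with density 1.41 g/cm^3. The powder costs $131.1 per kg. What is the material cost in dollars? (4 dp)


Mass = 17.8*1.41/1000 = 0.025098 kg
Cost = 0.025098 * 131.1 = 3.2903 $


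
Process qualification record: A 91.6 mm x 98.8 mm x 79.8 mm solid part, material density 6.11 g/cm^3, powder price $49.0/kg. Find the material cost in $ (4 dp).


V = 91.6 * 98.8 * 79.8 = 722196.384 mm^3 = 722.196384 cm^3
Mass = 722.196384 * 6.11 / 1000 = 4.41261991 kg
Cost = 4.41261991 * 49.0 = 216.2184 $


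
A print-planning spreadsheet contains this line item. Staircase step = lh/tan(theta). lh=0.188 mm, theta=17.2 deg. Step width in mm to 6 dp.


step = 0.188 / tan(17.2) = 0.60733 mm


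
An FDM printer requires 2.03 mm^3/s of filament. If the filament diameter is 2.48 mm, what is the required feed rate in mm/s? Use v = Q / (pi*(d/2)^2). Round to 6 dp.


A = pi*(2.48/2)^2 = 4.830513
v = 2.03 / 4.830513 = 0.420245 mm/s


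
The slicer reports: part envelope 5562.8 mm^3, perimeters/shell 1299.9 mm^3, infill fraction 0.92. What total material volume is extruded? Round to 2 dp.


V_infill = (5562.8 - 1299.9) * 0.92 = 3921.87
V_total = 1299.9 + 3921.87 = 5221.77 mm^3


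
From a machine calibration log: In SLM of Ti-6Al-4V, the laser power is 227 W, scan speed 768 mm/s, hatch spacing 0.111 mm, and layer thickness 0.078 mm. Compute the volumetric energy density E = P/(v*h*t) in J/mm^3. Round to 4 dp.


E = 227 / (768*0.111*0.078) = 34.1387 J/mm^3


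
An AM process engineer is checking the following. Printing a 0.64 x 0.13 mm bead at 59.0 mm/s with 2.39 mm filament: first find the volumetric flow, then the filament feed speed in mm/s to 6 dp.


Q = 0.64 * 0.13 * 59.0 = 4.9088 mm^3/s
A_fil = pi*(2.39/2)^2 = 4.48627285 mm^2
v_feed = 4.9088 / 4.48627285 = 1.094182 mm/s


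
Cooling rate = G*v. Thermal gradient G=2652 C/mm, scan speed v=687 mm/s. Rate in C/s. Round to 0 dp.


CR = 2652 * 687 = 1821924 C/s


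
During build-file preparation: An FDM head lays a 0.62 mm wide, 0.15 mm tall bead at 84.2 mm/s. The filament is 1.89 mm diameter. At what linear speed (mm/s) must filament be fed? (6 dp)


Q = 0.62 * 0.15 * 84.2 = 7.8306 mm^3/s
A_fil = pi*(1.89/2)^2 = 2.80552078 mm^2
v_feed = 7.8306 / 2.80552078 = 2.79114 mm/s


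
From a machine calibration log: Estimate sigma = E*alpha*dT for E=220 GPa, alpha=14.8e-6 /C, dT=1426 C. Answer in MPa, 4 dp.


sigma = 220*1000 * 14.8e-6 * 1426 = 4643.056 MPa


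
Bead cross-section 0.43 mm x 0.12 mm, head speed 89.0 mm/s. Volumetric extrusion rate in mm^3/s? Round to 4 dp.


Rate = 0.43 * 0.12 * 89.0 = 4.5924 mm^3/s


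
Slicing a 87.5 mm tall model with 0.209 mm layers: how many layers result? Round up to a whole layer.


Layers = ceil(87.5/0.209) = 419


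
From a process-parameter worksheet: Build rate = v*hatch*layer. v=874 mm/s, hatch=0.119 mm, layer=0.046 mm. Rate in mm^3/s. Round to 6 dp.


Rate = 874 * 0.119 * 0.046 = 4.784276 mm^3/s


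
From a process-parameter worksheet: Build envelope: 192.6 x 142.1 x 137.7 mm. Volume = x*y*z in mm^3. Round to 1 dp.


V = 192.6 * 142.1 * 137.7 = 3768636.9 mm^3


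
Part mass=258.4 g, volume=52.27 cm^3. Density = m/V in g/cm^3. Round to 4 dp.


rho = 258.4 / 52.27 = 4.9436 g/cm^3


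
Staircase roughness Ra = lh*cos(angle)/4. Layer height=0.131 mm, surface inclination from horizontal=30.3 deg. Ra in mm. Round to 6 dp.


Ra = 0.131 * cos(30.3) / 4 = 0.028276 mm


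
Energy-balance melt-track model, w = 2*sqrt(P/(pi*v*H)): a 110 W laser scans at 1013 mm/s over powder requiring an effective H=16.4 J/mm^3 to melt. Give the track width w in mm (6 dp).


w = 2*sqrt(110/(pi*1013*16.4)) = 0.091817 mm


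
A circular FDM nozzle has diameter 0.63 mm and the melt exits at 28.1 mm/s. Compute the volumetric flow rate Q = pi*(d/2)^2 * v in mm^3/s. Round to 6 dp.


A = pi*(0.63/2)^2 = 0.31172453 mm^2
Q = 0.31172453 * 28.1 = 8.759459 mm^3/s


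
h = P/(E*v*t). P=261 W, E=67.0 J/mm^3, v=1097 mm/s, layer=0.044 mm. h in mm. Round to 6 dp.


h = 261 / (67.0*1097*0.044) = 0.080706 mm


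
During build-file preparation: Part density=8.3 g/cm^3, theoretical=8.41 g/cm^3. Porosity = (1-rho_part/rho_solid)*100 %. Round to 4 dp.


Porosity = (1-8.3/8.41)*100 = 1.308 %


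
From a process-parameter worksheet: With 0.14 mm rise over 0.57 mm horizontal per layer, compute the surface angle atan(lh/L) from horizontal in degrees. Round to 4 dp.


angle = atan(0.14/0.57) = 13.7995 degrees


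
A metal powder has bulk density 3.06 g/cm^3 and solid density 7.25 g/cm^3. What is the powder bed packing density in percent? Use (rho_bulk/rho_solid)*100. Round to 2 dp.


Packing = (3.06/7.25)*100 = 42.21 %


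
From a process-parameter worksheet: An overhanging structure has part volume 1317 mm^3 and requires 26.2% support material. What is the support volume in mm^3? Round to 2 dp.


V_support = 1317 * 0.262 = 345.05 mm^3


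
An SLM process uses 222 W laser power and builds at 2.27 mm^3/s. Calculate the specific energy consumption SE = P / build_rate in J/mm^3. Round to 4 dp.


SE = 222 / 2.27 = 97.7974 J/mm^3


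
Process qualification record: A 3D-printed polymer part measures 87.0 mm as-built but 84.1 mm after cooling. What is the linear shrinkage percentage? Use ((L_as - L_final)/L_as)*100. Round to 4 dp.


Shrinkage = ((87.0-84.1)/87.0)*100 = 3.3333 %


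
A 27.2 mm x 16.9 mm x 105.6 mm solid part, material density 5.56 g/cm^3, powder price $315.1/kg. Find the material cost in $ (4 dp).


V = 27.2 * 16.9 * 105.6 = 48542.208 mm^3 = 48.542208 cm^3
Mass = 48.542208 * 5.56 / 1000 = 0.26989468 kg
Cost = 0.26989468 * 315.1 = 85.0438 $


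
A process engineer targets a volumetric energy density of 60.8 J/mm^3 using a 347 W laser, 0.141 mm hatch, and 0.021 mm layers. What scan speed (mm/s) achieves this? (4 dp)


v = 347 / (60.8*0.141*0.021) = 1927.4694 mm/s


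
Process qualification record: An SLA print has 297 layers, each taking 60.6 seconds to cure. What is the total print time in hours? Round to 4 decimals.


t = 297 * 60.6 / 3600 = 4.9995 hrs


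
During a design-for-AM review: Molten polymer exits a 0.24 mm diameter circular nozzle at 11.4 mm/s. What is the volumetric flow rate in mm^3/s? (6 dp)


A = pi*(0.24/2)^2 = 0.04523893 mm^2
Q = 0.04523893 * 11.4 = 0.515724 mm^3/s


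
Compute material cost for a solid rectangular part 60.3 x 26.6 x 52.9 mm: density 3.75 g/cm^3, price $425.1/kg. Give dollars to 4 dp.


V = 60.3 * 26.6 * 52.9 = 84850.542 mm^3 = 84.850542 cm^3
Mass = 84.850542 * 3.75 / 1000 = 0.31818953 kg
Cost = 0.31818953 * 425.1 = 135.2624 $


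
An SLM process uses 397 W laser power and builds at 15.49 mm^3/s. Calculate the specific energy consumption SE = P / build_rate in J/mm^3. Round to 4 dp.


SE = 397 / 15.49 = 25.6294 J/mm^3


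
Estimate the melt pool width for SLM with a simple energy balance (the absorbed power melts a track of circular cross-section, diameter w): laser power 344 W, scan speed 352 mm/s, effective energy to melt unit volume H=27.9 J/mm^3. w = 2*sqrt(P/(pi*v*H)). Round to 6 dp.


w = 2*sqrt(344/(pi*352*27.9)) = 0.211184 mm


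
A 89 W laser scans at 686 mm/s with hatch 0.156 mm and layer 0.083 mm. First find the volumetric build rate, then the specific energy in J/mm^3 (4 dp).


Build rate = 686 * 0.156 * 0.083 = 8.882328 mm^3/s
SE = 89 / 8.882328 = 10.0199 J/mm^3


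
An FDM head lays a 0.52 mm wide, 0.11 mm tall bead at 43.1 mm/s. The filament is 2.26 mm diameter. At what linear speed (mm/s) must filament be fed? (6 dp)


Q = 0.52 * 0.11 * 43.1 = 2.46532 mm^3/s
A_fil = pi*(2.26/2)^2 = 4.01149966 mm^2
v_feed = 2.46532 / 4.01149966 = 0.614563 mm/s


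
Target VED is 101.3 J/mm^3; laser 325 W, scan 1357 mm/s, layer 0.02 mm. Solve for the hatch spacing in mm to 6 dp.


h = 325 / (101.3*1357*0.02) = 0.118213 mm
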